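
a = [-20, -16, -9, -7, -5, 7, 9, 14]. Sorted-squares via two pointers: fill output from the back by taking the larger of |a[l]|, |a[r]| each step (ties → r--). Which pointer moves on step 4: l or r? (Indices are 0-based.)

l=0 r=7: |-20|>|14| out[7]=400, l++
l=1 r=7: |-16|>|14| out[6]=256, l++
l=2 r=7: |-9|<=|14| out[5]=196, r--
l=2 r=6: |-9|<=|9| out[4]=81, r--

r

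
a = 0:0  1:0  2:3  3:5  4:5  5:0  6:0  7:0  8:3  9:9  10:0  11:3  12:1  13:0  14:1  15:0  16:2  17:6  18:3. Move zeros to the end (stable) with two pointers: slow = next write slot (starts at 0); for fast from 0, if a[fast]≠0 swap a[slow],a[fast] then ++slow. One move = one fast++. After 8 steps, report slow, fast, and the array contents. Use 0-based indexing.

slow=3, fast=8, a=[3, 5, 5, 0, 0, 0, 0, 0, 3, 9, 0, 3, 1, 0, 1, 0, 2, 6, 3]

slow=0 fast=0: a[fast]=0, fast++
slow=0 fast=1: a[fast]=0, fast++
slow=0 fast=2: a[fast]=3≠0 swap→a[0]=3, slow++,fast++
slow=1 fast=3: a[fast]=5≠0 swap→a[1]=5, slow++,fast++
slow=2 fast=4: a[fast]=5≠0 swap→a[2]=5, slow++,fast++
slow=3 fast=5: a[fast]=0, fast++
slow=3 fast=6: a[fast]=0, fast++
slow=3 fast=7: a[fast]=0, fast++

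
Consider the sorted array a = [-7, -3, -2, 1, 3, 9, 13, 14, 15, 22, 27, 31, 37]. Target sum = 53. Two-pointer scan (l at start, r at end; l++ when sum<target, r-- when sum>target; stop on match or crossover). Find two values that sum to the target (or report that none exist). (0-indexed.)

(22, 31)

l=0 r=12: -7+37=30 <53, l++
l=1 r=12: -3+37=34 <53, l++
l=2 r=12: -2+37=35 <53, l++
l=3 r=12: 1+37=38 <53, l++
l=4 r=12: 3+37=40 <53, l++
l=5 r=12: 9+37=46 <53, l++
l=6 r=12: 13+37=50 <53, l++
l=7 r=12: 14+37=51 <53, l++
l=8 r=12: 15+37=52 <53, l++
l=9 r=12: 22+37=59 >53, r--
l=9 r=11: 22+31=53, found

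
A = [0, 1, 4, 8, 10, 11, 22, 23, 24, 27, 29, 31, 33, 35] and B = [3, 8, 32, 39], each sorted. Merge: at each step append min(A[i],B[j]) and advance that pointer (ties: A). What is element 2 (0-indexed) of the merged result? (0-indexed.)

merged[2] = 3

i=0 j=0: A[i]=0<=B[j]=3 take 0, i++
i=1 j=0: A[i]=1<=B[j]=3 take 1, i++
i=2 j=0: A[i]=4>B[j]=3 take 3, j++
i=2 j=1: A[i]=4<=B[j]=8 take 4, i++
i=3 j=1: A[i]=8<=B[j]=8 take 8, i++
i=4 j=1: A[i]=10>B[j]=8 take 8, j++
i=4 j=2: A[i]=10<=B[j]=32 take 10, i++
i=5 j=2: A[i]=11<=B[j]=32 take 11, i++
i=6 j=2: A[i]=22<=B[j]=32 take 22, i++
i=7 j=2: A[i]=23<=B[j]=32 take 23, i++
i=8 j=2: A[i]=24<=B[j]=32 take 24, i++
i=9 j=2: A[i]=27<=B[j]=32 take 27, i++
i=10 j=2: A[i]=29<=B[j]=32 take 29, i++
i=11 j=2: A[i]=31<=B[j]=32 take 31, i++
i=12 j=2: A[i]=33>B[j]=32 take 32, j++
i=12 j=3: A[i]=33<=B[j]=39 take 33, i++
i=13 j=3: A[i]=35<=B[j]=39 take 35, i++
i=14 j=3: A done, take B[j]=39, j++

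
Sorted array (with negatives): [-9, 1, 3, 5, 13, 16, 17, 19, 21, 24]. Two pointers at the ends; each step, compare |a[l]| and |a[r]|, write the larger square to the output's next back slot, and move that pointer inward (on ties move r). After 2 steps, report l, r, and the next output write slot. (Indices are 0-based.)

[0,9] |-9|<=|24| out[9]=576 → r--
[0,8] |-9|<=|21| out[8]=441 → r--

l=0, r=7, next write slot=7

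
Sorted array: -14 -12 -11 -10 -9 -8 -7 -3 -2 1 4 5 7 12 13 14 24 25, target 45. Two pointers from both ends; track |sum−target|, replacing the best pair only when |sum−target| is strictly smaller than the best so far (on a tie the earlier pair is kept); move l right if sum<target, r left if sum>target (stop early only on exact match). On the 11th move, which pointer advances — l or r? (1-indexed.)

l=1 r=18: -14+25=11 d=34 *, l++
l=2 r=18: -12+25=13 d=32 *, l++
l=3 r=18: -11+25=14 d=31 *, l++
l=4 r=18: -10+25=15 d=30 *, l++
l=5 r=18: -9+25=16 d=29 *, l++
l=6 r=18: -8+25=17 d=28 *, l++
l=7 r=18: -7+25=18 d=27 *, l++
l=8 r=18: -3+25=22 d=23 *, l++
l=9 r=18: -2+25=23 d=22 *, l++
l=10 r=18: 1+25=26 d=19 *, l++
l=11 r=18: 4+25=29 d=16 *, l++

l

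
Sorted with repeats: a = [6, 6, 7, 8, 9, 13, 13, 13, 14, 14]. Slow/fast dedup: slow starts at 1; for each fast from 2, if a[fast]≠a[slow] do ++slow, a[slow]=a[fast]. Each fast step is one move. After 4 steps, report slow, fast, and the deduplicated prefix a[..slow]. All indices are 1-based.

slow=4, fast=6, prefix=[6, 7, 8, 9]

(s=1,f=2) a[fast]=6=a[slow] dup → fast++
(s=1,f=3) a[fast]=7≠a[slow]=6 write a[2]=7 → slow++,fast++
(s=2,f=4) a[fast]=8≠a[slow]=7 write a[3]=8 → slow++,fast++
(s=3,f=5) a[fast]=9≠a[slow]=8 write a[4]=9 → slow++,fast++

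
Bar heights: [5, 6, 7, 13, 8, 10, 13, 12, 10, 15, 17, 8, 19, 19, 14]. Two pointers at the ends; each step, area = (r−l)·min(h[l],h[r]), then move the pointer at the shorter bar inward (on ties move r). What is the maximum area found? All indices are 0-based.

max area = 143

[0,14] min(5,14)*14=70 best=70 * → l++
[1,14] min(6,14)*13=78 best=78 * → l++
[2,14] min(7,14)*12=84 best=84 * → l++
[3,14] min(13,14)*11=143 best=143 * → l++
[4,14] min(8,14)*10=80 best=143 → l++
[5,14] min(10,14)*9=90 best=143 → l++
[6,14] min(13,14)*8=104 best=143 → l++
[7,14] min(12,14)*7=84 best=143 → l++
[8,14] min(10,14)*6=60 best=143 → l++
[9,14] min(15,14)*5=70 best=143 → r--
[9,13] min(15,19)*4=60 best=143 → l++
[10,13] min(17,19)*3=51 best=143 → l++
[11,13] min(8,19)*2=16 best=143 → l++
[12,13] min(19,19)*1=19 best=143 → r--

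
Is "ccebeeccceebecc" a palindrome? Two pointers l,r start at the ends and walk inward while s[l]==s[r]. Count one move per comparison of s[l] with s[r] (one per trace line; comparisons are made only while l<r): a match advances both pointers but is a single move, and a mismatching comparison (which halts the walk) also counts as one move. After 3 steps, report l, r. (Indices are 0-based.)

l=3, r=11

[0,14] 'c'=='c' → l++,r--
[1,13] 'c'=='c' → l++,r--
[2,12] 'e'=='e' → l++,r--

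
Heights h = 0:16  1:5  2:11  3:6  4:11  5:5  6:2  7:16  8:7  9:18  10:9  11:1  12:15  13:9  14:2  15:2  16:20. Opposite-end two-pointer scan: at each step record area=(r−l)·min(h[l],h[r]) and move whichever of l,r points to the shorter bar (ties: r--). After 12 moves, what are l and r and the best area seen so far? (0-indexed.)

l=12, r=16, best area=256

l=0 r=16: min(16,20)*16=256 best=256 *, l++
l=1 r=16: min(5,20)*15=75 best=256, l++
l=2 r=16: min(11,20)*14=154 best=256, l++
l=3 r=16: min(6,20)*13=78 best=256, l++
l=4 r=16: min(11,20)*12=132 best=256, l++
l=5 r=16: min(5,20)*11=55 best=256, l++
l=6 r=16: min(2,20)*10=20 best=256, l++
l=7 r=16: min(16,20)*9=144 best=256, l++
l=8 r=16: min(7,20)*8=56 best=256, l++
l=9 r=16: min(18,20)*7=126 best=256, l++
l=10 r=16: min(9,20)*6=54 best=256, l++
l=11 r=16: min(1,20)*5=5 best=256, l++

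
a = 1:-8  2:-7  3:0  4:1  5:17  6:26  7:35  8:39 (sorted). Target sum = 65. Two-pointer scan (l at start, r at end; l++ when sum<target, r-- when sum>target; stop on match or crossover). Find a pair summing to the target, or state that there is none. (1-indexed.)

(26, 39)

l=1 r=8: -8+39=31 <65, l++
l=2 r=8: -7+39=32 <65, l++
l=3 r=8: 0+39=39 <65, l++
l=4 r=8: 1+39=40 <65, l++
l=5 r=8: 17+39=56 <65, l++
l=6 r=8: 26+39=65, found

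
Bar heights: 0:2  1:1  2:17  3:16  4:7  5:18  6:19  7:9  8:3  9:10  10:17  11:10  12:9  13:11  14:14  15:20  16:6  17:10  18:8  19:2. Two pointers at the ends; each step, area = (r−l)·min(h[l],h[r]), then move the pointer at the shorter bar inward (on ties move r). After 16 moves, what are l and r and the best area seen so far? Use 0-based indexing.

l=12, r=15, best area=221

l=0 r=19: min(2,2)*19=38 best=38 *, r--
l=0 r=18: min(2,8)*18=36 best=38, l++
l=1 r=18: min(1,8)*17=17 best=38, l++
l=2 r=18: min(17,8)*16=128 best=128 *, r--
l=2 r=17: min(17,10)*15=150 best=150 *, r--
l=2 r=16: min(17,6)*14=84 best=150, r--
l=2 r=15: min(17,20)*13=221 best=221 *, l++
l=3 r=15: min(16,20)*12=192 best=221, l++
l=4 r=15: min(7,20)*11=77 best=221, l++
l=5 r=15: min(18,20)*10=180 best=221, l++
l=6 r=15: min(19,20)*9=171 best=221, l++
l=7 r=15: min(9,20)*8=72 best=221, l++
l=8 r=15: min(3,20)*7=21 best=221, l++
l=9 r=15: min(10,20)*6=60 best=221, l++
l=10 r=15: min(17,20)*5=85 best=221, l++
l=11 r=15: min(10,20)*4=40 best=221, l++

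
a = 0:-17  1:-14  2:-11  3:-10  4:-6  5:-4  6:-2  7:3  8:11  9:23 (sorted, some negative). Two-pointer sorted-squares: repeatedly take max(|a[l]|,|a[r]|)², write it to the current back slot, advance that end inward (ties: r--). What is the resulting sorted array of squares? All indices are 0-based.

[0,9] |-17|<=|23| out[9]=529 → r--
[0,8] |-17|>|11| out[8]=289 → l++
[1,8] |-14|>|11| out[7]=196 → l++
[2,8] |-11|<=|11| out[6]=121 → r--
[2,7] |-11|>|3| out[5]=121 → l++
[3,7] |-10|>|3| out[4]=100 → l++
[4,7] |-6|>|3| out[3]=36 → l++
[5,7] |-4|>|3| out[2]=16 → l++
[6,7] |-2|<=|3| out[1]=9 → r--
[6,6] |-2|<=|-2| out[0]=4 → r--

[4, 9, 16, 36, 100, 121, 121, 196, 289, 529]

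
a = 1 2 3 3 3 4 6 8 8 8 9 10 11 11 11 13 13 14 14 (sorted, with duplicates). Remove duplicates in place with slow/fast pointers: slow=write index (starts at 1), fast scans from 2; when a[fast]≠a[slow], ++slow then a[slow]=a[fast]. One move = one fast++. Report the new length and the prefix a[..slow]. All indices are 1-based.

length 11; prefix = [1, 2, 3, 4, 6, 8, 9, 10, 11, 13, 14]

(s=1,f=2) a[fast]=2≠a[slow]=1 write a[2]=2 → slow++,fast++
(s=2,f=3) a[fast]=3≠a[slow]=2 write a[3]=3 → slow++,fast++
(s=3,f=4) a[fast]=3=a[slow] dup → fast++
(s=3,f=5) a[fast]=3=a[slow] dup → fast++
(s=3,f=6) a[fast]=4≠a[slow]=3 write a[4]=4 → slow++,fast++
(s=4,f=7) a[fast]=6≠a[slow]=4 write a[5]=6 → slow++,fast++
(s=5,f=8) a[fast]=8≠a[slow]=6 write a[6]=8 → slow++,fast++
(s=6,f=9) a[fast]=8=a[slow] dup → fast++
(s=6,f=10) a[fast]=8=a[slow] dup → fast++
(s=6,f=11) a[fast]=9≠a[slow]=8 write a[7]=9 → slow++,fast++
(s=7,f=12) a[fast]=10≠a[slow]=9 write a[8]=10 → slow++,fast++
(s=8,f=13) a[fast]=11≠a[slow]=10 write a[9]=11 → slow++,fast++
(s=9,f=14) a[fast]=11=a[slow] dup → fast++
(s=9,f=15) a[fast]=11=a[slow] dup → fast++
(s=9,f=16) a[fast]=13≠a[slow]=11 write a[10]=13 → slow++,fast++
(s=10,f=17) a[fast]=13=a[slow] dup → fast++
(s=10,f=18) a[fast]=14≠a[slow]=13 write a[11]=14 → slow++,fast++
(s=11,f=19) a[fast]=14=a[slow] dup → fast++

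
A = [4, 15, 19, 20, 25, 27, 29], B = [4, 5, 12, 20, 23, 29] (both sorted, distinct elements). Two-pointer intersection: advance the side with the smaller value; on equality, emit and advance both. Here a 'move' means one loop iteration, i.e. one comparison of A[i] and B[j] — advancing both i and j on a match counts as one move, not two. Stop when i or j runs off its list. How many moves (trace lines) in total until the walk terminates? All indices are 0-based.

10 moves

[i=0,j=0] 4==4 emit → i++,j++
[i=1,j=1] 15>5 → j++
[i=1,j=2] 15>12 → j++
[i=1,j=3] 15<20 → i++
[i=2,j=3] 19<20 → i++
[i=3,j=3] 20==20 emit → i++,j++
[i=4,j=4] 25>23 → j++
[i=4,j=5] 25<29 → i++
[i=5,j=5] 27<29 → i++
[i=6,j=5] 29==29 emit → i++,j++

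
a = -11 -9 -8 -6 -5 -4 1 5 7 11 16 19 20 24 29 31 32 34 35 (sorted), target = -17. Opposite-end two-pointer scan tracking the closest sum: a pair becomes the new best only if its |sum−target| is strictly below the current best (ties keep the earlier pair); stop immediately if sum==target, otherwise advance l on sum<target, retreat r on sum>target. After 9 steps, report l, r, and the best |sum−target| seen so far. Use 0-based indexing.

l=0 r=18: -11+35=24 d=41 *, r--
l=0 r=17: -11+34=23 d=40 *, r--
l=0 r=16: -11+32=21 d=38 *, r--
l=0 r=15: -11+31=20 d=37 *, r--
l=0 r=14: -11+29=18 d=35 *, r--
l=0 r=13: -11+24=13 d=30 *, r--
l=0 r=12: -11+20=9 d=26 *, r--
l=0 r=11: -11+19=8 d=25 *, r--
l=0 r=10: -11+16=5 d=22 *, r--

l=0, r=9, best |Δ|=22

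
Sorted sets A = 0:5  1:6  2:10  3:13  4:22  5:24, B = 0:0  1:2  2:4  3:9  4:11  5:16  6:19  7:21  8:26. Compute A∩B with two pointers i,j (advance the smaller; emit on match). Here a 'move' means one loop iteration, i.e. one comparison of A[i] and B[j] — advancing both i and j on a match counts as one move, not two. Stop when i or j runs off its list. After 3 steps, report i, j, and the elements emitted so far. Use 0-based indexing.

i=0 j=0: 5>0, j++
i=0 j=1: 5>2, j++
i=0 j=2: 5>4, j++

i=0, j=3, emitted=[]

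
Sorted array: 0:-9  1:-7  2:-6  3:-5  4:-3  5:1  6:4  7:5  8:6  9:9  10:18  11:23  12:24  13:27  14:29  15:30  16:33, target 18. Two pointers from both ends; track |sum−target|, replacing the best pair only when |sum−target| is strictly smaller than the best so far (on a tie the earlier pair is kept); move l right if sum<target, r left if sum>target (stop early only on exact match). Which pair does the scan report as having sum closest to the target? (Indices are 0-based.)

[0,16] -9+33=24 d=6 * → r--
[0,15] -9+30=21 d=3 * → r--
[0,14] -9+29=20 d=2 * → r--
[0,13] -9+27=18 d=0 * → stop

pair (-9, 27) with sum 18 (|Δ|=0)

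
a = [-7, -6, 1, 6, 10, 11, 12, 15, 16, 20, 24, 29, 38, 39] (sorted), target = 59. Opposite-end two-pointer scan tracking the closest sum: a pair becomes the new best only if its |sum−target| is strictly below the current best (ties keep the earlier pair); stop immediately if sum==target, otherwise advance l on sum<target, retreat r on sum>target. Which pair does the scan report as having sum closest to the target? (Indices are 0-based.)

[0,13] -7+39=32 d=27 * → l++
[1,13] -6+39=33 d=26 * → l++
[2,13] 1+39=40 d=19 * → l++
[3,13] 6+39=45 d=14 * → l++
[4,13] 10+39=49 d=10 * → l++
[5,13] 11+39=50 d=9 * → l++
[6,13] 12+39=51 d=8 * → l++
[7,13] 15+39=54 d=5 * → l++
[8,13] 16+39=55 d=4 * → l++
[9,13] 20+39=59 d=0 * → stop

pair (20, 39) with sum 59 (|Δ|=0)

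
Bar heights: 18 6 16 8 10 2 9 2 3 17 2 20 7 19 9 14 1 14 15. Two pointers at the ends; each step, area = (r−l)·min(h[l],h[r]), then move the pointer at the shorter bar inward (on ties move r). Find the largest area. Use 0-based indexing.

max area = 270

[0,18] min(18,15)*18=270 best=270 * → r--
[0,17] min(18,14)*17=238 best=270 → r--
[0,16] min(18,1)*16=16 best=270 → r--
[0,15] min(18,14)*15=210 best=270 → r--
[0,14] min(18,9)*14=126 best=270 → r--
[0,13] min(18,19)*13=234 best=270 → l++
[1,13] min(6,19)*12=72 best=270 → l++
[2,13] min(16,19)*11=176 best=270 → l++
[3,13] min(8,19)*10=80 best=270 → l++
[4,13] min(10,19)*9=90 best=270 → l++
[5,13] min(2,19)*8=16 best=270 → l++
[6,13] min(9,19)*7=63 best=270 → l++
[7,13] min(2,19)*6=12 best=270 → l++
[8,13] min(3,19)*5=15 best=270 → l++
[9,13] min(17,19)*4=68 best=270 → l++
[10,13] min(2,19)*3=6 best=270 → l++
[11,13] min(20,19)*2=38 best=270 → r--
[11,12] min(20,7)*1=7 best=270 → r--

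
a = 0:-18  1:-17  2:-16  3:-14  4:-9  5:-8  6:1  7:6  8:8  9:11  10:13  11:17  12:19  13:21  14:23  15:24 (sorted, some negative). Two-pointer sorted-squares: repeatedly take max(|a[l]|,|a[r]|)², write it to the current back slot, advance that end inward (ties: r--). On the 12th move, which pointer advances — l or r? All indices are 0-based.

l

[0,15] |-18|<=|24| out[15]=576 → r--
[0,14] |-18|<=|23| out[14]=529 → r--
[0,13] |-18|<=|21| out[13]=441 → r--
[0,12] |-18|<=|19| out[12]=361 → r--
[0,11] |-18|>|17| out[11]=324 → l++
[1,11] |-17|<=|17| out[10]=289 → r--
[1,10] |-17|>|13| out[9]=289 → l++
[2,10] |-16|>|13| out[8]=256 → l++
[3,10] |-14|>|13| out[7]=196 → l++
[4,10] |-9|<=|13| out[6]=169 → r--
[4,9] |-9|<=|11| out[5]=121 → r--
[4,8] |-9|>|8| out[4]=81 → l++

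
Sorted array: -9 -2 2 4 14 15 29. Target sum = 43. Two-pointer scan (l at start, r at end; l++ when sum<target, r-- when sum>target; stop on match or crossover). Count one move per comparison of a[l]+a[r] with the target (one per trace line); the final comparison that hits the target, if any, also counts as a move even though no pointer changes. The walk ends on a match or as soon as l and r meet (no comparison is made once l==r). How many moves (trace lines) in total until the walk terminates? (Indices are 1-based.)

l=1 r=7: -9+29=20 <43, l++
l=2 r=7: -2+29=27 <43, l++
l=3 r=7: 2+29=31 <43, l++
l=4 r=7: 4+29=33 <43, l++
l=5 r=7: 14+29=43, found

5 moves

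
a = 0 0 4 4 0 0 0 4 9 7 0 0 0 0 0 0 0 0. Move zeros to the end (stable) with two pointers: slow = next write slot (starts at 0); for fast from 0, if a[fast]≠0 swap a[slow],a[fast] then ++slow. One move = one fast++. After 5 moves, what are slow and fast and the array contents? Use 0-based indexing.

slow=2, fast=5, a=[4, 4, 0, 0, 0, 0, 0, 4, 9, 7, 0, 0, 0, 0, 0, 0, 0, 0]

slow=0 fast=0: a[fast]=0, fast++
slow=0 fast=1: a[fast]=0, fast++
slow=0 fast=2: a[fast]=4≠0 swap→a[0]=4, slow++,fast++
slow=1 fast=3: a[fast]=4≠0 swap→a[1]=4, slow++,fast++
slow=2 fast=4: a[fast]=0, fast++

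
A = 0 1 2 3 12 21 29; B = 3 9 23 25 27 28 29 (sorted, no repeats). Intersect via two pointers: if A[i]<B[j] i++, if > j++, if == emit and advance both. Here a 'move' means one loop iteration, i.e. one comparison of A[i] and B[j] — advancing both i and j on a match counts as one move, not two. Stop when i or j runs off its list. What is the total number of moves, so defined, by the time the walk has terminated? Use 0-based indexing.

i=0 j=0: 0<3, i++
i=1 j=0: 1<3, i++
i=2 j=0: 2<3, i++
i=3 j=0: 3==3 emit, i++,j++
i=4 j=1: 12>9, j++
i=4 j=2: 12<23, i++
i=5 j=2: 21<23, i++
i=6 j=2: 29>23, j++
i=6 j=3: 29>25, j++
i=6 j=4: 29>27, j++
i=6 j=5: 29>28, j++
i=6 j=6: 29==29 emit, i++,j++

12 moves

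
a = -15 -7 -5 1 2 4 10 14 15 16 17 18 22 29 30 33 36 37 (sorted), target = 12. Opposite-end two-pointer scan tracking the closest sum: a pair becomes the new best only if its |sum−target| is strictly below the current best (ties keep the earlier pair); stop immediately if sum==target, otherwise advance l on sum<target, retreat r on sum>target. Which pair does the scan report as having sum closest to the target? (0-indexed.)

l=0 r=17: -15+37=22 d=10 *, r--
l=0 r=16: -15+36=21 d=9 *, r--
l=0 r=15: -15+33=18 d=6 *, r--
l=0 r=14: -15+30=15 d=3 *, r--
l=0 r=13: -15+29=14 d=2 *, r--
l=0 r=12: -15+22=7 d=5, l++
l=1 r=12: -7+22=15 d=3, r--
l=1 r=11: -7+18=11 d=1 *, l++
l=2 r=11: -5+18=13 d=1, r--
l=2 r=10: -5+17=12 d=0 *, stop

pair (-5, 17) with sum 12 (|Δ|=0)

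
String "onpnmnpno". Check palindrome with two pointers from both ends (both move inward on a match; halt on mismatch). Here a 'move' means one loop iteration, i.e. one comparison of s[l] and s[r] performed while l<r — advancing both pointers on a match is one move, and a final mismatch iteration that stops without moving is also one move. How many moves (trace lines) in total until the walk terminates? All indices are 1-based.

4 moves

l=1 r=9: 'o'=='o', l++,r--
l=2 r=8: 'n'=='n', l++,r--
l=3 r=7: 'p'=='p', l++,r--
l=4 r=6: 'n'=='n', l++,r--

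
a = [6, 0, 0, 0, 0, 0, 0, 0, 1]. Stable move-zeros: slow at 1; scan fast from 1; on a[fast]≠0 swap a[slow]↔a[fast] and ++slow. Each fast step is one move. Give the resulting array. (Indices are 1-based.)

[6, 1, 0, 0, 0, 0, 0, 0, 0]

(s=1,f=1) a[fast]=6≠0 swap→a[1]=6 → slow++,fast++
(s=2,f=2) a[fast]=0 → fast++
(s=2,f=3) a[fast]=0 → fast++
(s=2,f=4) a[fast]=0 → fast++
(s=2,f=5) a[fast]=0 → fast++
(s=2,f=6) a[fast]=0 → fast++
(s=2,f=7) a[fast]=0 → fast++
(s=2,f=8) a[fast]=0 → fast++
(s=2,f=9) a[fast]=1≠0 swap→a[2]=1 → slow++,fast++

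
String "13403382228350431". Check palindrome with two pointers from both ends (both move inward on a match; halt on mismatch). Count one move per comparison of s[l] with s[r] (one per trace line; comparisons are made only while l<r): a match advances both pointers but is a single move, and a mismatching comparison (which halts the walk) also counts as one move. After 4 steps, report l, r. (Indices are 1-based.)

l=5, r=13

l=1 r=17: '1'=='1', l++,r--
l=2 r=16: '3'=='3', l++,r--
l=3 r=15: '4'=='4', l++,r--
l=4 r=14: '0'=='0', l++,r--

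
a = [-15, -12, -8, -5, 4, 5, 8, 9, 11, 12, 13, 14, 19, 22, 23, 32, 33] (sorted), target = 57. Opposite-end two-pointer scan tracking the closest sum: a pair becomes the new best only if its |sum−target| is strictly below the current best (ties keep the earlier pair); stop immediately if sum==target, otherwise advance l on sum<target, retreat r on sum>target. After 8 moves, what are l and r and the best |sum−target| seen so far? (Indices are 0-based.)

l=8, r=16, best |Δ|=15

[0,16] -15+33=18 d=39 * → l++
[1,16] -12+33=21 d=36 * → l++
[2,16] -8+33=25 d=32 * → l++
[3,16] -5+33=28 d=29 * → l++
[4,16] 4+33=37 d=20 * → l++
[5,16] 5+33=38 d=19 * → l++
[6,16] 8+33=41 d=16 * → l++
[7,16] 9+33=42 d=15 * → l++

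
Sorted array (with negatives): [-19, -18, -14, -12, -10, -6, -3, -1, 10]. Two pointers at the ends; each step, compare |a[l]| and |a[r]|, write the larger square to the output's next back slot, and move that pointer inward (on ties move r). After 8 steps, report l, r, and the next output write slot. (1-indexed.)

l=1 r=9: |-19|>|10| out[9]=361, l++
l=2 r=9: |-18|>|10| out[8]=324, l++
l=3 r=9: |-14|>|10| out[7]=196, l++
l=4 r=9: |-12|>|10| out[6]=144, l++
l=5 r=9: |-10|<=|10| out[5]=100, r--
l=5 r=8: |-10|>|-1| out[4]=100, l++
l=6 r=8: |-6|>|-1| out[3]=36, l++
l=7 r=8: |-3|>|-1| out[2]=9, l++

l=8, r=8, next write slot=1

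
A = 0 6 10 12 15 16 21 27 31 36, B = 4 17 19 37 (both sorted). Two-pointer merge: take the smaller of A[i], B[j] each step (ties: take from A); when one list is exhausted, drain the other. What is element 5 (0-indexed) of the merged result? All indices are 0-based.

merged[5] = 15

[i=0,j=0] A[i]=0<=B[j]=4 take 0 → i++
[i=1,j=0] A[i]=6>B[j]=4 take 4 → j++
[i=1,j=1] A[i]=6<=B[j]=17 take 6 → i++
[i=2,j=1] A[i]=10<=B[j]=17 take 10 → i++
[i=3,j=1] A[i]=12<=B[j]=17 take 12 → i++
[i=4,j=1] A[i]=15<=B[j]=17 take 15 → i++
[i=5,j=1] A[i]=16<=B[j]=17 take 16 → i++
[i=6,j=1] A[i]=21>B[j]=17 take 17 → j++
[i=6,j=2] A[i]=21>B[j]=19 take 19 → j++
[i=6,j=3] A[i]=21<=B[j]=37 take 21 → i++
[i=7,j=3] A[i]=27<=B[j]=37 take 27 → i++
[i=8,j=3] A[i]=31<=B[j]=37 take 31 → i++
[i=9,j=3] A[i]=36<=B[j]=37 take 36 → i++
[i=10,j=3] A done, take B[j]=37 → j++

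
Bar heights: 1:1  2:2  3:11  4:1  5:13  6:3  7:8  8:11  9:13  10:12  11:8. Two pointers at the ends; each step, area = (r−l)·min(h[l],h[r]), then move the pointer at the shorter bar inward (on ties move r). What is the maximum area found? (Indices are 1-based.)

max area = 77

l=1 r=11: min(1,8)*10=10 best=10 *, l++
l=2 r=11: min(2,8)*9=18 best=18 *, l++
l=3 r=11: min(11,8)*8=64 best=64 *, r--
l=3 r=10: min(11,12)*7=77 best=77 *, l++
l=4 r=10: min(1,12)*6=6 best=77, l++
l=5 r=10: min(13,12)*5=60 best=77, r--
l=5 r=9: min(13,13)*4=52 best=77, r--
l=5 r=8: min(13,11)*3=33 best=77, r--
l=5 r=7: min(13,8)*2=16 best=77, r--
l=5 r=6: min(13,3)*1=3 best=77, r--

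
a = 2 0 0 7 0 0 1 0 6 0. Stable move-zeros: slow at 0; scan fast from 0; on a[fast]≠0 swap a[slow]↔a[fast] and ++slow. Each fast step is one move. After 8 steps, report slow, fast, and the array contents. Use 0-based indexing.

slow=3, fast=8, a=[2, 7, 1, 0, 0, 0, 0, 0, 6, 0]

slow=0 fast=0: a[fast]=2≠0 swap→a[0]=2, slow++,fast++
slow=1 fast=1: a[fast]=0, fast++
slow=1 fast=2: a[fast]=0, fast++
slow=1 fast=3: a[fast]=7≠0 swap→a[1]=7, slow++,fast++
slow=2 fast=4: a[fast]=0, fast++
slow=2 fast=5: a[fast]=0, fast++
slow=2 fast=6: a[fast]=1≠0 swap→a[2]=1, slow++,fast++
slow=3 fast=7: a[fast]=0, fast++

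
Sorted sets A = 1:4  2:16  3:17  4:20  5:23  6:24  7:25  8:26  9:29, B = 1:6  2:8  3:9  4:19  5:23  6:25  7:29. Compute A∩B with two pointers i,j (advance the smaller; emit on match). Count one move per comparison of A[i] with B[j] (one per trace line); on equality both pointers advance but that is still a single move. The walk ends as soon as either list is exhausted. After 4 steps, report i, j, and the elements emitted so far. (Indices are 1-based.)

[i=1,j=1] 4<6 → i++
[i=2,j=1] 16>6 → j++
[i=2,j=2] 16>8 → j++
[i=2,j=3] 16>9 → j++

i=2, j=4, emitted=[]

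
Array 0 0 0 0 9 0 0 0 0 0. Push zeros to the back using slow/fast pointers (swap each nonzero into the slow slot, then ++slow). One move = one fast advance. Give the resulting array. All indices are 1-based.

(s=1,f=1) a[fast]=0 → fast++
(s=1,f=2) a[fast]=0 → fast++
(s=1,f=3) a[fast]=0 → fast++
(s=1,f=4) a[fast]=0 → fast++
(s=1,f=5) a[fast]=9≠0 swap→a[1]=9 → slow++,fast++
(s=2,f=6) a[fast]=0 → fast++
(s=2,f=7) a[fast]=0 → fast++
(s=2,f=8) a[fast]=0 → fast++
(s=2,f=9) a[fast]=0 → fast++
(s=2,f=10) a[fast]=0 → fast++

[9, 0, 0, 0, 0, 0, 0, 0, 0, 0]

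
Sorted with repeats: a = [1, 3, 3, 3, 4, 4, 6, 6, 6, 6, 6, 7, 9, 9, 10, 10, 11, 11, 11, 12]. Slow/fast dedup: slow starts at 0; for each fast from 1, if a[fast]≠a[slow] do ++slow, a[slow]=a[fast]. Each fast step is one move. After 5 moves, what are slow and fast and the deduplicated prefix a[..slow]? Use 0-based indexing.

slow=2, fast=6, prefix=[1, 3, 4]

(s=0,f=1) a[fast]=3≠a[slow]=1 write a[1]=3 → slow++,fast++
(s=1,f=2) a[fast]=3=a[slow] dup → fast++
(s=1,f=3) a[fast]=3=a[slow] dup → fast++
(s=1,f=4) a[fast]=4≠a[slow]=3 write a[2]=4 → slow++,fast++
(s=2,f=5) a[fast]=4=a[slow] dup → fast++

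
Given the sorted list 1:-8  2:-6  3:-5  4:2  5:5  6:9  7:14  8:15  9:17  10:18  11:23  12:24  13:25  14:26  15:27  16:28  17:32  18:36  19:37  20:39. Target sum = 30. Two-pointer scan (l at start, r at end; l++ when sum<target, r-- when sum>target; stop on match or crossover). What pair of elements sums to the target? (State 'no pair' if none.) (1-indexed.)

[1,20] -8+39=31 >30 → r--
[1,19] -8+37=29 <30 → l++
[2,19] -6+37=31 >30 → r--
[2,18] -6+36=30 → found

(-6, 36)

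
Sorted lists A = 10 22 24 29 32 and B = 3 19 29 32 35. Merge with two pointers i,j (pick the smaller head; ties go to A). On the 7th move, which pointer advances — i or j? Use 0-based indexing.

j

[i=0,j=0] A[i]=10>B[j]=3 take 3 → j++
[i=0,j=1] A[i]=10<=B[j]=19 take 10 → i++
[i=1,j=1] A[i]=22>B[j]=19 take 19 → j++
[i=1,j=2] A[i]=22<=B[j]=29 take 22 → i++
[i=2,j=2] A[i]=24<=B[j]=29 take 24 → i++
[i=3,j=2] A[i]=29<=B[j]=29 take 29 → i++
[i=4,j=2] A[i]=32>B[j]=29 take 29 → j++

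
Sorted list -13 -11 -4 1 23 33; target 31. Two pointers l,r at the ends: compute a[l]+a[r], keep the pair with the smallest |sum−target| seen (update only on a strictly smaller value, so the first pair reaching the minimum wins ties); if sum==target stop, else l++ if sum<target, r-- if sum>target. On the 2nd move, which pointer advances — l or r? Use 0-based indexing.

l

[0,5] -13+33=20 d=11 * → l++
[1,5] -11+33=22 d=9 * → l++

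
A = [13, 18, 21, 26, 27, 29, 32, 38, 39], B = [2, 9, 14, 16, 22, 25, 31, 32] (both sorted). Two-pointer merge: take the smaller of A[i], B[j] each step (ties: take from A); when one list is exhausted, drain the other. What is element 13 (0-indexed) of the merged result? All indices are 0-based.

merged[13] = 32

i=0 j=0: A[i]=13>B[j]=2 take 2, j++
i=0 j=1: A[i]=13>B[j]=9 take 9, j++
i=0 j=2: A[i]=13<=B[j]=14 take 13, i++
i=1 j=2: A[i]=18>B[j]=14 take 14, j++
i=1 j=3: A[i]=18>B[j]=16 take 16, j++
i=1 j=4: A[i]=18<=B[j]=22 take 18, i++
i=2 j=4: A[i]=21<=B[j]=22 take 21, i++
i=3 j=4: A[i]=26>B[j]=22 take 22, j++
i=3 j=5: A[i]=26>B[j]=25 take 25, j++
i=3 j=6: A[i]=26<=B[j]=31 take 26, i++
i=4 j=6: A[i]=27<=B[j]=31 take 27, i++
i=5 j=6: A[i]=29<=B[j]=31 take 29, i++
i=6 j=6: A[i]=32>B[j]=31 take 31, j++
i=6 j=7: A[i]=32<=B[j]=32 take 32, i++
i=7 j=7: A[i]=38>B[j]=32 take 32, j++
i=7 j=8: B done, take A[i]=38, i++
i=8 j=8: B done, take A[i]=39, i++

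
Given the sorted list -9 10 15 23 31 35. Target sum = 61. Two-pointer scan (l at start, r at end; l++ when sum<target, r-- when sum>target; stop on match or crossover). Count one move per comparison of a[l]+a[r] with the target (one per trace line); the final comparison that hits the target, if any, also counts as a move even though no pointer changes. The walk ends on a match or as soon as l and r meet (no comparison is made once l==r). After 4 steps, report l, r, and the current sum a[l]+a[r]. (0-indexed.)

[0,5] -9+35=26 <61 → l++
[1,5] 10+35=45 <61 → l++
[2,5] 15+35=50 <61 → l++
[3,5] 23+35=58 <61 → l++

l=4, r=5, sum=66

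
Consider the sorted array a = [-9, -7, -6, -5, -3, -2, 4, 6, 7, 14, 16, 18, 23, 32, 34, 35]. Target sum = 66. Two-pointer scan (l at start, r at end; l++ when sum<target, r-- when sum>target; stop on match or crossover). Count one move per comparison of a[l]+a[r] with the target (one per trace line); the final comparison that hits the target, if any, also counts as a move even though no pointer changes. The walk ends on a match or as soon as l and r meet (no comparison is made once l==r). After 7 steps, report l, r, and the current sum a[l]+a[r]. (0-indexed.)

l=0 r=15: -9+35=26 <66, l++
l=1 r=15: -7+35=28 <66, l++
l=2 r=15: -6+35=29 <66, l++
l=3 r=15: -5+35=30 <66, l++
l=4 r=15: -3+35=32 <66, l++
l=5 r=15: -2+35=33 <66, l++
l=6 r=15: 4+35=39 <66, l++

l=7, r=15, sum=41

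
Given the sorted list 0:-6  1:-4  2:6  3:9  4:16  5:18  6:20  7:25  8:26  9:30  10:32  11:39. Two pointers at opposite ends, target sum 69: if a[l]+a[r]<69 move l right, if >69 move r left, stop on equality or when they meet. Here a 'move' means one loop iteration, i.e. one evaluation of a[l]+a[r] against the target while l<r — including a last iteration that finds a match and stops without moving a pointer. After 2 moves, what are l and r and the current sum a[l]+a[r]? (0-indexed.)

[0,11] -6+39=33 <69 → l++
[1,11] -4+39=35 <69 → l++

l=2, r=11, sum=45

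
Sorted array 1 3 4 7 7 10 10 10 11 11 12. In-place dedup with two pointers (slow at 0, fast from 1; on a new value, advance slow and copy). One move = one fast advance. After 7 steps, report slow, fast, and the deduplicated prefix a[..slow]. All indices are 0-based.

slow=4, fast=8, prefix=[1, 3, 4, 7, 10]

(s=0,f=1) a[fast]=3≠a[slow]=1 write a[1]=3 → slow++,fast++
(s=1,f=2) a[fast]=4≠a[slow]=3 write a[2]=4 → slow++,fast++
(s=2,f=3) a[fast]=7≠a[slow]=4 write a[3]=7 → slow++,fast++
(s=3,f=4) a[fast]=7=a[slow] dup → fast++
(s=3,f=5) a[fast]=10≠a[slow]=7 write a[4]=10 → slow++,fast++
(s=4,f=6) a[fast]=10=a[slow] dup → fast++
(s=4,f=7) a[fast]=10=a[slow] dup → fast++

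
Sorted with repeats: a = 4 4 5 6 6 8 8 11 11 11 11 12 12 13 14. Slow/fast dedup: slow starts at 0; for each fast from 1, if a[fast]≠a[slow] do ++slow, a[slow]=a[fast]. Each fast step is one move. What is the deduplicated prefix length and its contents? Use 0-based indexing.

length 8; prefix = [4, 5, 6, 8, 11, 12, 13, 14]

(s=0,f=1) a[fast]=4=a[slow] dup → fast++
(s=0,f=2) a[fast]=5≠a[slow]=4 write a[1]=5 → slow++,fast++
(s=1,f=3) a[fast]=6≠a[slow]=5 write a[2]=6 → slow++,fast++
(s=2,f=4) a[fast]=6=a[slow] dup → fast++
(s=2,f=5) a[fast]=8≠a[slow]=6 write a[3]=8 → slow++,fast++
(s=3,f=6) a[fast]=8=a[slow] dup → fast++
(s=3,f=7) a[fast]=11≠a[slow]=8 write a[4]=11 → slow++,fast++
(s=4,f=8) a[fast]=11=a[slow] dup → fast++
(s=4,f=9) a[fast]=11=a[slow] dup → fast++
(s=4,f=10) a[fast]=11=a[slow] dup → fast++
(s=4,f=11) a[fast]=12≠a[slow]=11 write a[5]=12 → slow++,fast++
(s=5,f=12) a[fast]=12=a[slow] dup → fast++
(s=5,f=13) a[fast]=13≠a[slow]=12 write a[6]=13 → slow++,fast++
(s=6,f=14) a[fast]=14≠a[slow]=13 write a[7]=14 → slow++,fast++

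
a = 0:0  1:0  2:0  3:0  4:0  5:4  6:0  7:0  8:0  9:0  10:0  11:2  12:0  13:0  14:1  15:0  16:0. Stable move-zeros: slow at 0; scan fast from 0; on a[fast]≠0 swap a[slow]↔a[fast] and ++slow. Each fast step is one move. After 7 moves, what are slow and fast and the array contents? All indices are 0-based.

slow=1, fast=7, a=[4, 0, 0, 0, 0, 0, 0, 0, 0, 0, 0, 2, 0, 0, 1, 0, 0]

slow=0 fast=0: a[fast]=0, fast++
slow=0 fast=1: a[fast]=0, fast++
slow=0 fast=2: a[fast]=0, fast++
slow=0 fast=3: a[fast]=0, fast++
slow=0 fast=4: a[fast]=0, fast++
slow=0 fast=5: a[fast]=4≠0 swap→a[0]=4, slow++,fast++
slow=1 fast=6: a[fast]=0, fast++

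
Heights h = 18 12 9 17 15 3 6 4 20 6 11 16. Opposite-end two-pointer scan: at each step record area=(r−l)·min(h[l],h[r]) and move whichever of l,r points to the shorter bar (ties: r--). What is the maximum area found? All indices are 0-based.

l=0 r=11: min(18,16)*11=176 best=176 *, r--
l=0 r=10: min(18,11)*10=110 best=176, r--
l=0 r=9: min(18,6)*9=54 best=176, r--
l=0 r=8: min(18,20)*8=144 best=176, l++
l=1 r=8: min(12,20)*7=84 best=176, l++
l=2 r=8: min(9,20)*6=54 best=176, l++
l=3 r=8: min(17,20)*5=85 best=176, l++
l=4 r=8: min(15,20)*4=60 best=176, l++
l=5 r=8: min(3,20)*3=9 best=176, l++
l=6 r=8: min(6,20)*2=12 best=176, l++
l=7 r=8: min(4,20)*1=4 best=176, l++

max area = 176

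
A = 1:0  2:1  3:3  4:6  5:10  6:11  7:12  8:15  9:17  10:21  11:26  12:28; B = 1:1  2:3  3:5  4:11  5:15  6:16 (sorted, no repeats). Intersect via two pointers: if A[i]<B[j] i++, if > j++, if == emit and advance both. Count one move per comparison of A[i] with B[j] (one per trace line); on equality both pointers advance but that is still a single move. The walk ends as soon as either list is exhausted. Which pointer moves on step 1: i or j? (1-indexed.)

i=1 j=1: 0<1, i++

i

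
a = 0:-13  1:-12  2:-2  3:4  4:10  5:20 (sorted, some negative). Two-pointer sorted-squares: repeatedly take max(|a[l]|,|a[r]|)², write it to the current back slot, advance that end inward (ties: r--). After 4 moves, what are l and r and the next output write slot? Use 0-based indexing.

l=0 r=5: |-13|<=|20| out[5]=400, r--
l=0 r=4: |-13|>|10| out[4]=169, l++
l=1 r=4: |-12|>|10| out[3]=144, l++
l=2 r=4: |-2|<=|10| out[2]=100, r--

l=2, r=3, next write slot=1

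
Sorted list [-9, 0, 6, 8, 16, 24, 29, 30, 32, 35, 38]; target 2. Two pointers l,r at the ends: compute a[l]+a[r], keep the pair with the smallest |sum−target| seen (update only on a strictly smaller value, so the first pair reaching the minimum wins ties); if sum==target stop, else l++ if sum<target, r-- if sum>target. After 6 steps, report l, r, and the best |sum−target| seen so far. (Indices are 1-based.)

[1,11] -9+38=29 d=27 * → r--
[1,10] -9+35=26 d=24 * → r--
[1,9] -9+32=23 d=21 * → r--
[1,8] -9+30=21 d=19 * → r--
[1,7] -9+29=20 d=18 * → r--
[1,6] -9+24=15 d=13 * → r--

l=1, r=5, best |Δ|=13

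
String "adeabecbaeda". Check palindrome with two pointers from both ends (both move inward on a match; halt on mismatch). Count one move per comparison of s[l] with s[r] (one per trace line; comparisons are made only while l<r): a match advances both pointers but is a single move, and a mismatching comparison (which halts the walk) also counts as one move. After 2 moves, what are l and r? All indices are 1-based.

l=3, r=10

l=1 r=12: 'a'=='a', l++,r--
l=2 r=11: 'd'=='d', l++,r--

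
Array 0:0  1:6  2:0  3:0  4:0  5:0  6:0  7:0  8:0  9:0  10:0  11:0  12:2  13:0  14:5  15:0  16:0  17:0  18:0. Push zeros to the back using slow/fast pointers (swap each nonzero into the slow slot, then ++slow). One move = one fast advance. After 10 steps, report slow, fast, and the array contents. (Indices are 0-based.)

slow=1, fast=10, a=[6, 0, 0, 0, 0, 0, 0, 0, 0, 0, 0, 0, 2, 0, 5, 0, 0, 0, 0]

slow=0 fast=0: a[fast]=0, fast++
slow=0 fast=1: a[fast]=6≠0 swap→a[0]=6, slow++,fast++
slow=1 fast=2: a[fast]=0, fast++
slow=1 fast=3: a[fast]=0, fast++
slow=1 fast=4: a[fast]=0, fast++
slow=1 fast=5: a[fast]=0, fast++
slow=1 fast=6: a[fast]=0, fast++
slow=1 fast=7: a[fast]=0, fast++
slow=1 fast=8: a[fast]=0, fast++
slow=1 fast=9: a[fast]=0, fast++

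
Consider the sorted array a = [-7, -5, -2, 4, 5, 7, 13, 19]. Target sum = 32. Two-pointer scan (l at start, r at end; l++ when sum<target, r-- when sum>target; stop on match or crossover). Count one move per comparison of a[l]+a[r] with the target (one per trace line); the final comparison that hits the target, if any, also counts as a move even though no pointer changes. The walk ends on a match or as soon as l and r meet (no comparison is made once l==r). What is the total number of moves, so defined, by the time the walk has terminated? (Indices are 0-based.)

l=0 r=7: -7+19=12 <32, l++
l=1 r=7: -5+19=14 <32, l++
l=2 r=7: -2+19=17 <32, l++
l=3 r=7: 4+19=23 <32, l++
l=4 r=7: 5+19=24 <32, l++
l=5 r=7: 7+19=26 <32, l++
l=6 r=7: 13+19=32, found

7 moves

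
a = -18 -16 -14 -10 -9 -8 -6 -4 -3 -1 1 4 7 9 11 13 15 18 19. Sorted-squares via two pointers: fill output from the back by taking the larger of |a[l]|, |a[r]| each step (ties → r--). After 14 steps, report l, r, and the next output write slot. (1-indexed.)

[1,19] |-18|<=|19| out[19]=361 → r--
[1,18] |-18|<=|18| out[18]=324 → r--
[1,17] |-18|>|15| out[17]=324 → l++
[2,17] |-16|>|15| out[16]=256 → l++
[3,17] |-14|<=|15| out[15]=225 → r--
[3,16] |-14|>|13| out[14]=196 → l++
[4,16] |-10|<=|13| out[13]=169 → r--
[4,15] |-10|<=|11| out[12]=121 → r--
[4,14] |-10|>|9| out[11]=100 → l++
[5,14] |-9|<=|9| out[10]=81 → r--
[5,13] |-9|>|7| out[9]=81 → l++
[6,13] |-8|>|7| out[8]=64 → l++
[7,13] |-6|<=|7| out[7]=49 → r--
[7,12] |-6|>|4| out[6]=36 → l++

l=8, r=12, next write slot=5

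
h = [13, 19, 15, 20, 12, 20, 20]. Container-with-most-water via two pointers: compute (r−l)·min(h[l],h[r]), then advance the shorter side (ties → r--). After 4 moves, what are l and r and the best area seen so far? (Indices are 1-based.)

l=4, r=6, best area=95

[1,7] min(13,20)*6=78 best=78 * → l++
[2,7] min(19,20)*5=95 best=95 * → l++
[3,7] min(15,20)*4=60 best=95 → l++
[4,7] min(20,20)*3=60 best=95 → r--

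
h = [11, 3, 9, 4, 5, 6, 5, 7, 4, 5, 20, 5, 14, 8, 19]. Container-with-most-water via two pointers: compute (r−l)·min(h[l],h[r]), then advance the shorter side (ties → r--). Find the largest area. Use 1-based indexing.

l=1 r=15: min(11,19)*14=154 best=154 *, l++
l=2 r=15: min(3,19)*13=39 best=154, l++
l=3 r=15: min(9,19)*12=108 best=154, l++
l=4 r=15: min(4,19)*11=44 best=154, l++
l=5 r=15: min(5,19)*10=50 best=154, l++
l=6 r=15: min(6,19)*9=54 best=154, l++
l=7 r=15: min(5,19)*8=40 best=154, l++
l=8 r=15: min(7,19)*7=49 best=154, l++
l=9 r=15: min(4,19)*6=24 best=154, l++
l=10 r=15: min(5,19)*5=25 best=154, l++
l=11 r=15: min(20,19)*4=76 best=154, r--
l=11 r=14: min(20,8)*3=24 best=154, r--
l=11 r=13: min(20,14)*2=28 best=154, r--
l=11 r=12: min(20,5)*1=5 best=154, r--

max area = 154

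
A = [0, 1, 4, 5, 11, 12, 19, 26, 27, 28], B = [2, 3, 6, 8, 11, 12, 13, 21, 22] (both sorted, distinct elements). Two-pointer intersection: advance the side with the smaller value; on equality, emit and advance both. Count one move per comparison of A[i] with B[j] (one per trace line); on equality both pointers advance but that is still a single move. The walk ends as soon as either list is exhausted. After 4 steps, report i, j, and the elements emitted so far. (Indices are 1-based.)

i=3, j=3, emitted=[]

[i=1,j=1] 0<2 → i++
[i=2,j=1] 1<2 → i++
[i=3,j=1] 4>2 → j++
[i=3,j=2] 4>3 → j++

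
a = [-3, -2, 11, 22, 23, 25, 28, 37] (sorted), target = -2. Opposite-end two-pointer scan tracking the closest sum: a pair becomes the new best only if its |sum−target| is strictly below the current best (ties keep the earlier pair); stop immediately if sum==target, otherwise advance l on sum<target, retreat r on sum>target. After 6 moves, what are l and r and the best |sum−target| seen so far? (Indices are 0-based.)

l=0 r=7: -3+37=34 d=36 *, r--
l=0 r=6: -3+28=25 d=27 *, r--
l=0 r=5: -3+25=22 d=24 *, r--
l=0 r=4: -3+23=20 d=22 *, r--
l=0 r=3: -3+22=19 d=21 *, r--
l=0 r=2: -3+11=8 d=10 *, r--

l=0, r=1, best |Δ|=10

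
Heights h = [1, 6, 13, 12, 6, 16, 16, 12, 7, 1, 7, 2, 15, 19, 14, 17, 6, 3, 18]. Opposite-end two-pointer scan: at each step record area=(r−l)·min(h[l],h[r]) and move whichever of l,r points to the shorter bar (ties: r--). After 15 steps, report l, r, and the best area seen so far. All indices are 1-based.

l=14, r=17, best area=208

[1,19] min(1,18)*18=18 best=18 * → l++
[2,19] min(6,18)*17=102 best=102 * → l++
[3,19] min(13,18)*16=208 best=208 * → l++
[4,19] min(12,18)*15=180 best=208 → l++
[5,19] min(6,18)*14=84 best=208 → l++
[6,19] min(16,18)*13=208 best=208 → l++
[7,19] min(16,18)*12=192 best=208 → l++
[8,19] min(12,18)*11=132 best=208 → l++
[9,19] min(7,18)*10=70 best=208 → l++
[10,19] min(1,18)*9=9 best=208 → l++
[11,19] min(7,18)*8=56 best=208 → l++
[12,19] min(2,18)*7=14 best=208 → l++
[13,19] min(15,18)*6=90 best=208 → l++
[14,19] min(19,18)*5=90 best=208 → r--
[14,18] min(19,3)*4=12 best=208 → r--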